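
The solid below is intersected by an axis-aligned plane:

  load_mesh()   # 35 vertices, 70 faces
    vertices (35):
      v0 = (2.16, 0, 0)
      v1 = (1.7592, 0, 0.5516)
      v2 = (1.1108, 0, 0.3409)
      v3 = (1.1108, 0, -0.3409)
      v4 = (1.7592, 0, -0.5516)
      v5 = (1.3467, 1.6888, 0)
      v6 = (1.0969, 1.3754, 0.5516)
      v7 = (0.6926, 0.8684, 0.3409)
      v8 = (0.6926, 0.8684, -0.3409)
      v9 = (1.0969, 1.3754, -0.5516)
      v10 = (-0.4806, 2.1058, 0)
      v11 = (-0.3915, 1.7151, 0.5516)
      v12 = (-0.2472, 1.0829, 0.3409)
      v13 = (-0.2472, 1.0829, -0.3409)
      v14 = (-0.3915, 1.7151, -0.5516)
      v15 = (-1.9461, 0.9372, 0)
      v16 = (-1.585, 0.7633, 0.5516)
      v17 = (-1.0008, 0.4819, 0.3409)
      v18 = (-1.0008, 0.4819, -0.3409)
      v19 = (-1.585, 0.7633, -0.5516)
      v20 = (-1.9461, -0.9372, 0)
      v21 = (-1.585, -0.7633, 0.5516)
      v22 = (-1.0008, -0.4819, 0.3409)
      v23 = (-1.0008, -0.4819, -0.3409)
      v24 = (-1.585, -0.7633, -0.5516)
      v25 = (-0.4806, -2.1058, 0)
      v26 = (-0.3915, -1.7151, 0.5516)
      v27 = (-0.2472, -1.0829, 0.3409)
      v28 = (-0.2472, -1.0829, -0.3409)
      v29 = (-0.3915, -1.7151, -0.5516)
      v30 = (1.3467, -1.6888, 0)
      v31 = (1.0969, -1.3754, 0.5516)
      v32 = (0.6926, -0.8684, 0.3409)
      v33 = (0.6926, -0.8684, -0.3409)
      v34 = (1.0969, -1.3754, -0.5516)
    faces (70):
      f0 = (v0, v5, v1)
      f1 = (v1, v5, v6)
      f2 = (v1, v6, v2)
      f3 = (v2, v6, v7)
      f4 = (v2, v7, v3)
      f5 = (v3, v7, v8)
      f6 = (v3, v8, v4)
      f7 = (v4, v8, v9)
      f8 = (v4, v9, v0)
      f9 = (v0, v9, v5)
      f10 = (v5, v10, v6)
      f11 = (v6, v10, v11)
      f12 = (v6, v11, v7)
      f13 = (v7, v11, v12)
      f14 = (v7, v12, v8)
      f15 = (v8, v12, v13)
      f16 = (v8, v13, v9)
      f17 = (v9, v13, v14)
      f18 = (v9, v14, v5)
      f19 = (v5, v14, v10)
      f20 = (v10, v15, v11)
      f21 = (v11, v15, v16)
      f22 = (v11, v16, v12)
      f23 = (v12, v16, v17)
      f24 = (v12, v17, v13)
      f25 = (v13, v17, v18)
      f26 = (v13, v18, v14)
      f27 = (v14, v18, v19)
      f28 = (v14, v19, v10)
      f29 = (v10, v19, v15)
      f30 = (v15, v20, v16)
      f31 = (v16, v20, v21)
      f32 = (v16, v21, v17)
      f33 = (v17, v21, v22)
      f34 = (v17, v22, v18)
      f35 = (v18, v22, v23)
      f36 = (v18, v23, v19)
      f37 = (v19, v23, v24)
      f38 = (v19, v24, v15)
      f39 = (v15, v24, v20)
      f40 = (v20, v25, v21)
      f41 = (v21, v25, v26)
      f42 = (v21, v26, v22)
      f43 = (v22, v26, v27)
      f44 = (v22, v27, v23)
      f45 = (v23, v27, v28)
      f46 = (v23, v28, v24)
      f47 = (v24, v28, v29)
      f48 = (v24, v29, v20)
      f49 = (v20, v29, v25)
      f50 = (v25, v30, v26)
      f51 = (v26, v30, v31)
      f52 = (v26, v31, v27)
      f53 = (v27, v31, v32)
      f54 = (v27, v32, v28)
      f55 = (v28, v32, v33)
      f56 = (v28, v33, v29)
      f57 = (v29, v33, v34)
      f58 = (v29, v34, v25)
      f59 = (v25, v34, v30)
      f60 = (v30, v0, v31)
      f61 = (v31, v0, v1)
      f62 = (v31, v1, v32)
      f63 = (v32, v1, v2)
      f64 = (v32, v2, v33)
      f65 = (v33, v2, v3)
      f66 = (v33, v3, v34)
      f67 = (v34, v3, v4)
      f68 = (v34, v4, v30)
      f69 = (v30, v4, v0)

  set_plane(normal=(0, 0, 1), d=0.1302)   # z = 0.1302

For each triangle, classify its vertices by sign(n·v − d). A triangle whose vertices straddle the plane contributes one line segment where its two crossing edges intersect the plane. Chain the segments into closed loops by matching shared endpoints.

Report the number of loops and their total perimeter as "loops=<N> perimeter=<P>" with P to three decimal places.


loops=2 perimeter=19.293

Straddling triangles (28 of 70):
  (v0,v5,v1) [--+] → (1.44407, 1.29017, 0.1302)–(2.06539, 0, 0.1302)  len=1.4320
  (v1,v5,v6) [+-+] → (1.44407, 1.29017, 0.1302)–(1.28774, 1.61482, 0.1302)  len=0.3603
  (v2,v7,v3) [++-] → (0.821838, 0.600034, 0.1302)–(1.1108, 0, 0.1302)  len=0.6660
  (v3,v7,v8) [-+-] → (0.821838, 0.600034, 0.1302)–(0.6926, 0.8684, 0.1302)  len=0.2979
  (v5,v10,v6) [--+] → (-0.108246, 1.9334, 0.1302)–(1.28774, 1.61482, 0.1302)  len=1.4319
  (v6,v10,v11) [+-+] → (-0.108246, 1.9334, 0.1302)–(-0.459569, 2.01358, 0.1302)  len=0.3604
  (v7,v12,v8) [++-] → (0.043231, 1.01661, 0.1302)–(0.6926, 0.8684, 0.1302)  len=0.6661
  (v8,v12,v13) [-+-] → (0.043231, 1.01661, 0.1302)–(-0.2472, 1.0829, 0.1302)  len=0.2979
  (v10,v15,v11) [--+] → (-1.57915, 1.12082, 0.1302)–(-0.459569, 2.01358, 0.1302)  len=1.4320
  (v11,v15,v16) [+-+] → (-1.57915, 1.12082, 0.1302)–(-1.86087, 0.896153, 0.1302)  len=0.3603
  (v12,v17,v13) [++-] → (-0.767911, 0.66763, 0.1302)–(-0.2472, 1.0829, 0.1302)  len=0.6660
  (v13,v17,v18) [-+-] → (-0.767911, 0.66763, 0.1302)–(-1.0008, 0.4819, 0.1302)  len=0.2979
  (v15,v20,v16) [--+] → (-1.86087, -0.535813, 0.1302)–(-1.86087, 0.896153, 0.1302)  len=1.4320
  (v16,v20,v21) [+-+] → (-1.86087, -0.535813, 0.1302)–(-1.86087, -0.896153, 0.1302)  len=0.3603
  (v17,v22,v18) [++-] → (-1.0008, -0.184052, 0.1302)–(-1.0008, 0.4819, 0.1302)  len=0.6660
  (v18,v22,v23) [-+-] → (-1.0008, -0.184052, 0.1302)–(-1.0008, -0.4819, 0.1302)  len=0.2978
  (v20,v25,v21) [--+] → (-0.741283, -1.78892, 0.1302)–(-1.86087, -0.896153, 0.1302)  len=1.4320
  (v21,v25,v26) [+-+] → (-0.741283, -1.78892, 0.1302)–(-0.459569, -2.01358, 0.1302)  len=0.3603
  (v22,v27,v23) [++-] → (-0.480089, -0.89717, 0.1302)–(-1.0008, -0.4819, 0.1302)  len=0.6660
  (v23,v27,v28) [-+-] → (-0.480089, -0.89717, 0.1302)–(-0.2472, -1.0829, 0.1302)  len=0.2979
  (v25,v30,v26) [--+] → (0.936414, -1.69501, 0.1302)–(-0.459569, -2.01358, 0.1302)  len=1.4319
  (v26,v30,v31) [+-+] → (0.936414, -1.69501, 0.1302)–(1.28774, -1.61482, 0.1302)  len=0.3604
  (v27,v32,v28) [++-] → (0.402169, -0.934688, 0.1302)–(-0.2472, -1.0829, 0.1302)  len=0.6661
  (v28,v32,v33) [-+-] → (0.402169, -0.934688, 0.1302)–(0.6926, -0.8684, 0.1302)  len=0.2979
  (v30,v0,v31) [--+] → (1.90907, -0.32465, 0.1302)–(1.28774, -1.61482, 0.1302)  len=1.4320
  (v31,v0,v1) [+-+] → (1.90907, -0.32465, 0.1302)–(2.06539, 0, 0.1302)  len=0.3603
  (v32,v2,v33) [++-] → (0.981562, -0.268366, 0.1302)–(0.6926, -0.8684, 0.1302)  len=0.6660
  (v33,v2,v3) [-+-] → (0.981562, -0.268366, 0.1302)–(1.1108, 0, 0.1302)  len=0.2979

Chained into 2 loop(s):
  loop 1: 14 segments, perimeter = 12.5460
  loop 2: 14 segments, perimeter = 6.7473
Total perimeter = 19.293


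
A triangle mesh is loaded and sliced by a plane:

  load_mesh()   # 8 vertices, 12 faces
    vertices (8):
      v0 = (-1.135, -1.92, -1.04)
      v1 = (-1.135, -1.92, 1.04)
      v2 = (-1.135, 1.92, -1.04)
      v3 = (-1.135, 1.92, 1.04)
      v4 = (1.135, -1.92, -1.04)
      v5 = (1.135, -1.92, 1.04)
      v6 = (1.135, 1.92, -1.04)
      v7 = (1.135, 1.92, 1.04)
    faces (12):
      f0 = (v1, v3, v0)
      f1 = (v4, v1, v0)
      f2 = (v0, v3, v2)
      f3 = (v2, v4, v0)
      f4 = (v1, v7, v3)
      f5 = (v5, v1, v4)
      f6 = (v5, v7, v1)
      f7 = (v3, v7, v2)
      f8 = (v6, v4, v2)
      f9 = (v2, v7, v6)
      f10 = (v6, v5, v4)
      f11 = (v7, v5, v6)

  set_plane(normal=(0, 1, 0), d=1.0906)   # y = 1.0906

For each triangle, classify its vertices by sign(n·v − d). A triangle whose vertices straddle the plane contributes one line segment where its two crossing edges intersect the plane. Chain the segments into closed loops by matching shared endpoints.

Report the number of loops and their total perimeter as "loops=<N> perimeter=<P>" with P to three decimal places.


loops=1 perimeter=8.700

Straddling triangles (8 of 12):
  (v1,v3,v0) [-+-] → (-1.135, 1.0906, 1.04)–(-1.135, 1.0906, 0.590742)  len=0.4493
  (v0,v3,v2) [-++] → (-1.135, 1.0906, 0.590742)–(-1.135, 1.0906, -1.04)  len=1.6307
  (v2,v4,v0) [+--] → (-0.644704, 1.0906, -1.04)–(-1.135, 1.0906, -1.04)  len=0.4903
  (v1,v7,v3) [-++] → (0.644704, 1.0906, 1.04)–(-1.135, 1.0906, 1.04)  len=1.7797
  (v5,v7,v1) [-+-] → (1.135, 1.0906, 1.04)–(0.644704, 1.0906, 1.04)  len=0.4903
  (v6,v4,v2) [+-+] → (1.135, 1.0906, -1.04)–(-0.644704, 1.0906, -1.04)  len=1.7797
  (v6,v5,v4) [+--] → (1.135, 1.0906, -0.590742)–(1.135, 1.0906, -1.04)  len=0.4493
  (v7,v5,v6) [+-+] → (1.135, 1.0906, 1.04)–(1.135, 1.0906, -0.590742)  len=1.6307

Chained into 1 loop(s):
  loop 1: 8 segments, perimeter = 8.7000
Total perimeter = 8.700


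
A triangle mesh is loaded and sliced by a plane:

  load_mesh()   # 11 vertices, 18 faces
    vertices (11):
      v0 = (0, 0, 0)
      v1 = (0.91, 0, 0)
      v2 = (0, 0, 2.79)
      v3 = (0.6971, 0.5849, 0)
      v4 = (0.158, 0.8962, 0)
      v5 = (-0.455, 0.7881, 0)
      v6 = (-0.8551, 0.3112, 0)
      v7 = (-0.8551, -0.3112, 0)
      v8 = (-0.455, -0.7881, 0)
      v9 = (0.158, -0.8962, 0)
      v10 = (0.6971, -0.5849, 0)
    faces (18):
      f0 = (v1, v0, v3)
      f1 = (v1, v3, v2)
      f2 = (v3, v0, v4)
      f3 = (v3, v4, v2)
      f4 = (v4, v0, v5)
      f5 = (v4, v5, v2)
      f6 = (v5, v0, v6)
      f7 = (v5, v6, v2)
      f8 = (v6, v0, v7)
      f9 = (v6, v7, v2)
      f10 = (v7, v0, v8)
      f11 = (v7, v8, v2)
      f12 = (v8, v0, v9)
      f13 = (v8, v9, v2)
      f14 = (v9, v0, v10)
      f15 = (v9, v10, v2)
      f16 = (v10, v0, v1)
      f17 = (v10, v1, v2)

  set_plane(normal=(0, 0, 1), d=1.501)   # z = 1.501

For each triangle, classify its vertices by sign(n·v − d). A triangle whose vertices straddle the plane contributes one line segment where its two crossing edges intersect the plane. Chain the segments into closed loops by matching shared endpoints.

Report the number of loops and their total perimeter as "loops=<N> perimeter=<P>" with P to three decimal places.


Straddling triangles (9 of 18):
  (v1,v3,v2) [--+] → (0.322065, 0.270228, 1.501)–(0.420427, 0, 1.501)  len=0.2876
  (v3,v4,v2) [--+] → (0.0729971, 0.414051, 1.501)–(0.322065, 0.270228, 1.501)  len=0.2876
  (v4,v5,v2) [--+] → (-0.210213, 0.364108, 1.501)–(0.0729971, 0.414051, 1.501)  len=0.2876
  (v5,v6,v2) [--+] → (-0.395062, 0.143777, 1.501)–(-0.210213, 0.364108, 1.501)  len=0.2876
  (v6,v7,v2) [--+] → (-0.395062, -0.143777, 1.501)–(-0.395062, 0.143777, 1.501)  len=0.2876
  (v7,v8,v2) [--+] → (-0.210213, -0.364108, 1.501)–(-0.395062, -0.143777, 1.501)  len=0.2876
  (v8,v9,v2) [--+] → (0.0729971, -0.414051, 1.501)–(-0.210213, -0.364108, 1.501)  len=0.2876
  (v9,v10,v2) [--+] → (0.322065, -0.270228, 1.501)–(0.0729971, -0.414051, 1.501)  len=0.2876
  (v10,v1,v2) [--+] → (0.420427, 0, 1.501)–(0.322065, -0.270228, 1.501)  len=0.2876

Chained into 1 loop(s):
  loop 1: 9 segments, perimeter = 2.5883
Total perimeter = 2.588

loops=1 perimeter=2.588


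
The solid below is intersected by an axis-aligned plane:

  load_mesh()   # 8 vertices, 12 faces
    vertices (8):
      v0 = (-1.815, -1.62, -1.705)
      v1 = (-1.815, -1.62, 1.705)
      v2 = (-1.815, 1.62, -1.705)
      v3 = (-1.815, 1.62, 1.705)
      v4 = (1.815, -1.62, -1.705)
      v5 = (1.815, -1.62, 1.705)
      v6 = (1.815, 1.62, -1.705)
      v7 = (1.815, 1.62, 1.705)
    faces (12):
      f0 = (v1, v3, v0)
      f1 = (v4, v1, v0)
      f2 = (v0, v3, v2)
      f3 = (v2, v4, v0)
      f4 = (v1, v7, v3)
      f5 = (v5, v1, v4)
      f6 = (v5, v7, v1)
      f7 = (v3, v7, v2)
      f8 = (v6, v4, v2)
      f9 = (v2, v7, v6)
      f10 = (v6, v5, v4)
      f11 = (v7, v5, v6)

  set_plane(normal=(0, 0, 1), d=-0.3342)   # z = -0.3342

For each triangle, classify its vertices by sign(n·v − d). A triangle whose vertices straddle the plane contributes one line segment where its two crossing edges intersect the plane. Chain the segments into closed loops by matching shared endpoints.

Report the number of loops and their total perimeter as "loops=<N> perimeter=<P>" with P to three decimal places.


Straddling triangles (8 of 12):
  (v1,v3,v0) [++-] → (-1.815, -0.317539, -0.3342)–(-1.815, -1.62, -0.3342)  len=1.3025
  (v4,v1,v0) [-+-] → (0.355761, -1.62, -0.3342)–(-1.815, -1.62, -0.3342)  len=2.1708
  (v0,v3,v2) [-+-] → (-1.815, -0.317539, -0.3342)–(-1.815, 1.62, -0.3342)  len=1.9375
  (v5,v1,v4) [++-] → (0.355761, -1.62, -0.3342)–(1.815, -1.62, -0.3342)  len=1.4592
  (v3,v7,v2) [++-] → (-0.355761, 1.62, -0.3342)–(-1.815, 1.62, -0.3342)  len=1.4592
  (v2,v7,v6) [-+-] → (-0.355761, 1.62, -0.3342)–(1.815, 1.62, -0.3342)  len=2.1708
  (v6,v5,v4) [-+-] → (1.815, 0.317539, -0.3342)–(1.815, -1.62, -0.3342)  len=1.9375
  (v7,v5,v6) [++-] → (1.815, 0.317539, -0.3342)–(1.815, 1.62, -0.3342)  len=1.3025

Chained into 1 loop(s):
  loop 1: 8 segments, perimeter = 13.7400
Total perimeter = 13.740

loops=1 perimeter=13.740


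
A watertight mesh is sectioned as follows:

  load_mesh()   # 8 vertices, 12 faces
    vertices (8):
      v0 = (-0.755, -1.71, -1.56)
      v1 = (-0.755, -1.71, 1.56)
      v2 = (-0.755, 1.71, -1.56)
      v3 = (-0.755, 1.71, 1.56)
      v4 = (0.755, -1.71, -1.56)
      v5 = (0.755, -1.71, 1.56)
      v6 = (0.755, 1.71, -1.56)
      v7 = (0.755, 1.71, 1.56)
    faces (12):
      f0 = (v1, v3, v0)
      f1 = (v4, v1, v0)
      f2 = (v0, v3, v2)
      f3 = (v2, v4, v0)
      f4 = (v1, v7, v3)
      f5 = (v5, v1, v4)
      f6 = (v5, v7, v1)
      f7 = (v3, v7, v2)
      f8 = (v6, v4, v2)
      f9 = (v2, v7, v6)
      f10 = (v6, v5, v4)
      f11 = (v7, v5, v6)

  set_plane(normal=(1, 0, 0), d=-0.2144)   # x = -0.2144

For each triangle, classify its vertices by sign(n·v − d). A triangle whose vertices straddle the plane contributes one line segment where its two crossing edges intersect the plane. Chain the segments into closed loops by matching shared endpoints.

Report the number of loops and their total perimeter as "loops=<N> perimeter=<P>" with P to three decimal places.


Straddling triangles (8 of 12):
  (v4,v1,v0) [+--] → (-0.2144, -1.71, 0.442999)–(-0.2144, -1.71, -1.56)  len=2.0030
  (v2,v4,v0) [-+-] → (-0.2144, 0.485595, -1.56)–(-0.2144, -1.71, -1.56)  len=2.1956
  (v1,v7,v3) [-+-] → (-0.2144, -0.485595, 1.56)–(-0.2144, 1.71, 1.56)  len=2.1956
  (v5,v1,v4) [+-+] → (-0.2144, -1.71, 1.56)–(-0.2144, -1.71, 0.442999)  len=1.1170
  (v5,v7,v1) [++-] → (-0.2144, -0.485595, 1.56)–(-0.2144, -1.71, 1.56)  len=1.2244
  (v3,v7,v2) [-+-] → (-0.2144, 1.71, 1.56)–(-0.2144, 1.71, -0.442999)  len=2.0030
  (v6,v4,v2) [++-] → (-0.2144, 0.485595, -1.56)–(-0.2144, 1.71, -1.56)  len=1.2244
  (v2,v7,v6) [-++] → (-0.2144, 1.71, -0.442999)–(-0.2144, 1.71, -1.56)  len=1.1170

Chained into 1 loop(s):
  loop 1: 8 segments, perimeter = 13.0800
Total perimeter = 13.080

loops=1 perimeter=13.080


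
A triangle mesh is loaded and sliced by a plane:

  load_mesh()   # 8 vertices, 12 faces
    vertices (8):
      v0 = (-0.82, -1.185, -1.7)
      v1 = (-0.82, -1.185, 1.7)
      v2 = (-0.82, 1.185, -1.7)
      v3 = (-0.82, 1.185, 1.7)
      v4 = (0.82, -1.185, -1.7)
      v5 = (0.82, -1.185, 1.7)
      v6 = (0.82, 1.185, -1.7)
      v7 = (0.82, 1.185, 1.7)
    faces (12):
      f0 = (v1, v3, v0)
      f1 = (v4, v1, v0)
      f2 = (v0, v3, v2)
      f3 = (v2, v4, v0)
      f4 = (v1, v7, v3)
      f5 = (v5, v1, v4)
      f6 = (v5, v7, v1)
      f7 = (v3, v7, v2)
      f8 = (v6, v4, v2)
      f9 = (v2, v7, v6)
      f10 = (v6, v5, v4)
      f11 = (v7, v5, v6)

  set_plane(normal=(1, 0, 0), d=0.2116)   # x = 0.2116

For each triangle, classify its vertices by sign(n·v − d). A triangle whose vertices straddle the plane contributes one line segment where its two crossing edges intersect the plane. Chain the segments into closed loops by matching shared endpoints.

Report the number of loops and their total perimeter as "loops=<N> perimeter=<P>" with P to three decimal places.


Straddling triangles (8 of 12):
  (v4,v1,v0) [+--] → (0.2116, -1.185, -0.438683)–(0.2116, -1.185, -1.7)  len=1.2613
  (v2,v4,v0) [-+-] → (0.2116, -0.305788, -1.7)–(0.2116, -1.185, -1.7)  len=0.8792
  (v1,v7,v3) [-+-] → (0.2116, 0.305788, 1.7)–(0.2116, 1.185, 1.7)  len=0.8792
  (v5,v1,v4) [+-+] → (0.2116, -1.185, 1.7)–(0.2116, -1.185, -0.438683)  len=2.1387
  (v5,v7,v1) [++-] → (0.2116, 0.305788, 1.7)–(0.2116, -1.185, 1.7)  len=1.4908
  (v3,v7,v2) [-+-] → (0.2116, 1.185, 1.7)–(0.2116, 1.185, 0.438683)  len=1.2613
  (v6,v4,v2) [++-] → (0.2116, -0.305788, -1.7)–(0.2116, 1.185, -1.7)  len=1.4908
  (v2,v7,v6) [-++] → (0.2116, 1.185, 0.438683)–(0.2116, 1.185, -1.7)  len=2.1387

Chained into 1 loop(s):
  loop 1: 8 segments, perimeter = 11.5400
Total perimeter = 11.540

loops=1 perimeter=11.540


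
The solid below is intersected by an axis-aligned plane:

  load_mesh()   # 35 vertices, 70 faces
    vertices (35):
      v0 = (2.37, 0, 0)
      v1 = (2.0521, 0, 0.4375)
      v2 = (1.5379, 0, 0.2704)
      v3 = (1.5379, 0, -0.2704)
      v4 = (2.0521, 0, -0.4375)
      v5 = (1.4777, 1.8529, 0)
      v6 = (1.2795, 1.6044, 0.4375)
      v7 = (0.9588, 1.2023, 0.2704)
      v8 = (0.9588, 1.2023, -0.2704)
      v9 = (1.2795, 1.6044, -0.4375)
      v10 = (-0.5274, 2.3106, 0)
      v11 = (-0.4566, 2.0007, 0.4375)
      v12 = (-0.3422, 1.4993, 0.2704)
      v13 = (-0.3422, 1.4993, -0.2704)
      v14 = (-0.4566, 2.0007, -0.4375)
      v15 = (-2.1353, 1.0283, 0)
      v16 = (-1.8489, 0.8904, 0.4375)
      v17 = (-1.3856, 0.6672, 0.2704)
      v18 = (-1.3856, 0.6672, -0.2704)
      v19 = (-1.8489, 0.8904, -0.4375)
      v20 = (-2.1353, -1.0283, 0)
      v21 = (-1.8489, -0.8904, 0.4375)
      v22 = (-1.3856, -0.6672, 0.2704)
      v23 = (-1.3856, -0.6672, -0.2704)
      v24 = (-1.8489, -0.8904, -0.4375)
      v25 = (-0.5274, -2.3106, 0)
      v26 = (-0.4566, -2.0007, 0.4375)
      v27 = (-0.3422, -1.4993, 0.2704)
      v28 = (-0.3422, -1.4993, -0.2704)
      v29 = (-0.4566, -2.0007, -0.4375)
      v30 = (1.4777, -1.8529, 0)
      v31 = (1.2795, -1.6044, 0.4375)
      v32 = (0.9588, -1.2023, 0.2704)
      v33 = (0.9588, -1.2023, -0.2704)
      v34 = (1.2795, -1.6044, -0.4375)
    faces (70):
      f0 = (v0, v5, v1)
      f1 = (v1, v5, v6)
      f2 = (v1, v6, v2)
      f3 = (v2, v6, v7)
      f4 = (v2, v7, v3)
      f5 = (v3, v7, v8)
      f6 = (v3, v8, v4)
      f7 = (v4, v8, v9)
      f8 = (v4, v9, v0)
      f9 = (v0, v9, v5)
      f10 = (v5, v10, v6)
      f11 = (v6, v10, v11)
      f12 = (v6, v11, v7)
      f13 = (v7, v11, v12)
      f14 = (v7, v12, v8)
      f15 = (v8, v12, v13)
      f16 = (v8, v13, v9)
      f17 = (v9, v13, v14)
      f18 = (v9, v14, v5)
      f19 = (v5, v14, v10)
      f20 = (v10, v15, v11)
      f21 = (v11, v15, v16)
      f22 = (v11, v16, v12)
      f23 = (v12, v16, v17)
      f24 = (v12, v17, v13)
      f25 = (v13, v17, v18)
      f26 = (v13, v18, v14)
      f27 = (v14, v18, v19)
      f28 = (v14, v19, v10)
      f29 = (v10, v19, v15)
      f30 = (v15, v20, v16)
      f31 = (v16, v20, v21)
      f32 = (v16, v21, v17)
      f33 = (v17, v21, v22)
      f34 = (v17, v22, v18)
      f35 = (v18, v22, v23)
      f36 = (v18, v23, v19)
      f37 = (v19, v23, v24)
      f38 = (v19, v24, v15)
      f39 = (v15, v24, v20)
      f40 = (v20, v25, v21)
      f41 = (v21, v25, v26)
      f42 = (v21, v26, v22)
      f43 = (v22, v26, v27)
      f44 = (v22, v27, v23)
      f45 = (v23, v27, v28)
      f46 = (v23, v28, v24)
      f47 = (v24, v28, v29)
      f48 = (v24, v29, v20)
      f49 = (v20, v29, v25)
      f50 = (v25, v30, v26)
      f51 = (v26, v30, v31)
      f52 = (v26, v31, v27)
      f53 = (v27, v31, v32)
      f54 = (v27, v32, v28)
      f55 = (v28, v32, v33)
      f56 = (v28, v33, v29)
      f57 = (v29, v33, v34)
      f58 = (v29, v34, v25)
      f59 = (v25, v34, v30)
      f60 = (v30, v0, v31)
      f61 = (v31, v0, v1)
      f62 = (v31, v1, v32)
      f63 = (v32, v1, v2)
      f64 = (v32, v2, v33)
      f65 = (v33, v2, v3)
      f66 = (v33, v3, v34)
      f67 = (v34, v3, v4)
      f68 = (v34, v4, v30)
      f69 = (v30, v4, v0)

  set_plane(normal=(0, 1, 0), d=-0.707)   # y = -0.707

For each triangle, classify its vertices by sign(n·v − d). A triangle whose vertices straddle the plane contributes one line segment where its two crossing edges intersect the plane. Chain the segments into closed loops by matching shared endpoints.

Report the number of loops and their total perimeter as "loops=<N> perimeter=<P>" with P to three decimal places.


Straddling triangles (22 of 70):
  (v15,v20,v16) [+-+] → (-2.1353, -0.707, 0)–(-2.08734, -0.707, 0.0732625)  len=0.0876
  (v16,v20,v21) [+--] → (-2.08734, -0.707, 0.0732625)–(-1.8489, -0.707, 0.4375)  len=0.4353
  (v16,v21,v17) [+-+] → (-1.8489, -0.707, 0.4375)–(-1.79435, -0.707, 0.417825)  len=0.0580
  (v17,v21,v22) [+-+] → (-1.79435, -0.707, 0.417825)–(-1.46821, -0.707, 0.300197)  len=0.3467
  (v19,v23,v24) [++-] → (-1.46821, -0.707, -0.300197)–(-1.8489, -0.707, -0.4375)  len=0.4047
  (v19,v24,v15) [+-+] → (-1.8489, -0.707, -0.4375)–(-1.87628, -0.707, -0.395681)  len=0.0500
  (v15,v24,v20) [+--] → (-1.87628, -0.707, -0.395681)–(-2.1353, -0.707, 0)  len=0.4729
  (v21,v26,v22) [--+] → (-1.35787, -0.707, 0.275387)–(-1.46821, -0.707, 0.300197)  len=0.1131
  (v22,v26,v27) [+--] → (-1.35787, -0.707, 0.275387)–(-1.33569, -0.707, 0.2704)  len=0.0227
  (v22,v27,v23) [+-+] → (-1.33569, -0.707, 0.2704)–(-1.33569, -0.707, -0.244533)  len=0.5149
  (v23,v27,v28) [+--] → (-1.33569, -0.707, -0.244533)–(-1.33569, -0.707, -0.2704)  len=0.0259
  (v23,v28,v24) [+--] → (-1.33569, -0.707, -0.2704)–(-1.46821, -0.707, -0.300197)  len=0.1358
  (v30,v0,v31) [-+-] → (2.02953, -0.707, 0)–(1.88946, -0.707, 0.19279)  len=0.2383
  (v31,v0,v1) [-++] → (1.88946, -0.707, 0.19279)–(1.71164, -0.707, 0.4375)  len=0.3025
  (v31,v1,v32) [-+-] → (1.71164, -0.707, 0.4375)–(1.4092, -0.707, 0.339239)  len=0.3180
  (v32,v1,v2) [-++] → (1.4092, -0.707, 0.339239)–(1.19737, -0.707, 0.2704)  len=0.2227
  (v32,v2,v33) [-+-] → (1.19737, -0.707, 0.2704)–(1.19737, -0.707, -0.0476118)  len=0.3180
  (v33,v2,v3) [-++] → (1.19737, -0.707, -0.0476118)–(1.19737, -0.707, -0.2704)  len=0.2228
  (v33,v3,v34) [-+-] → (1.19737, -0.707, -0.2704)–(1.42403, -0.707, -0.344035)  len=0.2383
  (v34,v3,v4) [-++] → (1.42403, -0.707, -0.344035)–(1.71164, -0.707, -0.4375)  len=0.3024
  (v34,v4,v30) [-+-] → (1.71164, -0.707, -0.4375)–(1.83293, -0.707, -0.270566)  len=0.2063
  (v30,v4,v0) [-++] → (1.83293, -0.707, -0.270566)–(2.02953, -0.707, 0)  len=0.3345

Chained into 2 loop(s):
  loop 1: 12 segments, perimeter = 2.6677
  loop 2: 10 segments, perimeter = 2.7039
Total perimeter = 5.372

loops=2 perimeter=5.372


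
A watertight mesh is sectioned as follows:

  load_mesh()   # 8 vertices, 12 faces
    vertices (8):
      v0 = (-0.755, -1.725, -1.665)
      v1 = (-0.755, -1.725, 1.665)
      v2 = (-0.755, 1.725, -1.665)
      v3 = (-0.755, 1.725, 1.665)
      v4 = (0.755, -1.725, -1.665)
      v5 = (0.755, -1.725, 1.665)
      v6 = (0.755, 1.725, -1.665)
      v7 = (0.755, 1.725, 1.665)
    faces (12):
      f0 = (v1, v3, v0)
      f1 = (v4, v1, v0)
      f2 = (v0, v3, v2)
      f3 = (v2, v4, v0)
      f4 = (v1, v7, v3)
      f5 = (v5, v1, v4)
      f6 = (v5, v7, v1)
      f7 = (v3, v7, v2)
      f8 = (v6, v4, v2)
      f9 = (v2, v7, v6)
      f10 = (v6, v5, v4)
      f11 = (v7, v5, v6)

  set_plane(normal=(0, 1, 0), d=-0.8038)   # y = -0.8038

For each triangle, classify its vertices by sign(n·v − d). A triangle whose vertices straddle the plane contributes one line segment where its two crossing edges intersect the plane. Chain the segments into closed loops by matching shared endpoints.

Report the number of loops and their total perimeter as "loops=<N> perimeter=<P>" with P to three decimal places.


Straddling triangles (8 of 12):
  (v1,v3,v0) [-+-] → (-0.755, -0.8038, 1.665)–(-0.755, -0.8038, -0.775842)  len=2.4408
  (v0,v3,v2) [-++] → (-0.755, -0.8038, -0.775842)–(-0.755, -0.8038, -1.665)  len=0.8892
  (v2,v4,v0) [+--] → (0.351808, -0.8038, -1.665)–(-0.755, -0.8038, -1.665)  len=1.1068
  (v1,v7,v3) [-++] → (-0.351808, -0.8038, 1.665)–(-0.755, -0.8038, 1.665)  len=0.4032
  (v5,v7,v1) [-+-] → (0.755, -0.8038, 1.665)–(-0.351808, -0.8038, 1.665)  len=1.1068
  (v6,v4,v2) [+-+] → (0.755, -0.8038, -1.665)–(0.351808, -0.8038, -1.665)  len=0.4032
  (v6,v5,v4) [+--] → (0.755, -0.8038, 0.775842)–(0.755, -0.8038, -1.665)  len=2.4408
  (v7,v5,v6) [+-+] → (0.755, -0.8038, 1.665)–(0.755, -0.8038, 0.775842)  len=0.8892

Chained into 1 loop(s):
  loop 1: 8 segments, perimeter = 9.6800
Total perimeter = 9.680

loops=1 perimeter=9.680


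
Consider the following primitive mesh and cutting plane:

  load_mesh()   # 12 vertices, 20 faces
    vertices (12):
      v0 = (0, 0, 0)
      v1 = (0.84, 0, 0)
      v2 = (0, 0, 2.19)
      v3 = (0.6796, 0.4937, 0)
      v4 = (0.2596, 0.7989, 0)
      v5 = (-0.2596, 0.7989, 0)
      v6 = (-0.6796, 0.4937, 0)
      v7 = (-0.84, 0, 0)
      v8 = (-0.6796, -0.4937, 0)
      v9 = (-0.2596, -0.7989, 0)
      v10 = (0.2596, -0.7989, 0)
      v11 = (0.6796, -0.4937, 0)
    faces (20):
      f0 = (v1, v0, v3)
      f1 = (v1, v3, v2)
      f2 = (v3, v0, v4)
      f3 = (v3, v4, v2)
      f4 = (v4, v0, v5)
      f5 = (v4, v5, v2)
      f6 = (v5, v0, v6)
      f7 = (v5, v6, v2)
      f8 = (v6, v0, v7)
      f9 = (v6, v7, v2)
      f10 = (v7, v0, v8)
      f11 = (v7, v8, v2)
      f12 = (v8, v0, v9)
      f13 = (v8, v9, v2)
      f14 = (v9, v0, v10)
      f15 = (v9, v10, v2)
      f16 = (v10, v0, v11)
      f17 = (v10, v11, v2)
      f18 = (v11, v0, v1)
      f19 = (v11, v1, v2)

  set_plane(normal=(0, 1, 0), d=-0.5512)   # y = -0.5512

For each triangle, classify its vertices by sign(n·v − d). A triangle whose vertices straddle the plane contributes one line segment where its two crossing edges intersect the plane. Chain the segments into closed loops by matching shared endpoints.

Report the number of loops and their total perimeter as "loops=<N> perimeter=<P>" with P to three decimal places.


loops=1 perimeter=3.157

Straddling triangles (6 of 20):
  (v8,v0,v9) [++-] → (-0.179111, -0.5512, 0)–(-0.600472, -0.5512, 0)  len=0.4214
  (v8,v9,v2) [+-+] → (-0.600472, -0.5512, 0)–(-0.179111, -0.5512, 0.679012)  len=0.7991
  (v9,v0,v10) [-+-] → (-0.179111, -0.5512, 0)–(0.179111, -0.5512, 0)  len=0.3582
  (v9,v10,v2) [--+] → (0.179111, -0.5512, 0.679012)–(-0.179111, -0.5512, 0.679012)  len=0.3582
  (v10,v0,v11) [-++] → (0.179111, -0.5512, 0)–(0.600472, -0.5512, 0)  len=0.4214
  (v10,v11,v2) [-++] → (0.600472, -0.5512, 0)–(0.179111, -0.5512, 0.679012)  len=0.7991

Chained into 1 loop(s):
  loop 1: 6 segments, perimeter = 3.1574
Total perimeter = 3.157


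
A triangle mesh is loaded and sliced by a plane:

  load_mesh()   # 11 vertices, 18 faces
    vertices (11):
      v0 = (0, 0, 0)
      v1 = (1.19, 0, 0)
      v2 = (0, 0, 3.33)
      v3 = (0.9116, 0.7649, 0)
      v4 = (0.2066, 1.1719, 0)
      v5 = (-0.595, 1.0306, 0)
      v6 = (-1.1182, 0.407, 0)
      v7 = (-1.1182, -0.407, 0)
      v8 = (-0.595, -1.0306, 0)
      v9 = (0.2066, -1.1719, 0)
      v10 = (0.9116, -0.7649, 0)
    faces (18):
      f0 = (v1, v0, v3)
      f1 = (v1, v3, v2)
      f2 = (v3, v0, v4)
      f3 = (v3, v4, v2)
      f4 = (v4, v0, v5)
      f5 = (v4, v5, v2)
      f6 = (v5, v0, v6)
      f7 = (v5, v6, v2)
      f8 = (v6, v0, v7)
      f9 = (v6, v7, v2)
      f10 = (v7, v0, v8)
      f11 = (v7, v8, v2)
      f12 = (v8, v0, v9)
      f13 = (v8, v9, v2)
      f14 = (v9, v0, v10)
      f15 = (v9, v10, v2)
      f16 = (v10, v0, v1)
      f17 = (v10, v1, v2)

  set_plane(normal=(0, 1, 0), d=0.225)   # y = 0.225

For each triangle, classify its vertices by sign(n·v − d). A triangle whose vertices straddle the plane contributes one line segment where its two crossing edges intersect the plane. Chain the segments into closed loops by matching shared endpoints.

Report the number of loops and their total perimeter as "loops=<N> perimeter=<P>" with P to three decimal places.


Straddling triangles (10 of 18):
  (v1,v0,v3) [--+] → (0.268153, 0.225, 0)–(1.10811, 0.225, 0)  len=0.8400
  (v1,v3,v2) [-+-] → (1.10811, 0.225, 0)–(0.268153, 0.225, 2.35046)  len=2.4960
  (v3,v0,v4) [+-+] → (0.268153, 0.225, 0)–(0.0396664, 0.225, 0)  len=0.2285
  (v3,v4,v2) [++-] → (0.0396664, 0.225, 2.69065)–(0.268153, 0.225, 2.35046)  len=0.4098
  (v4,v0,v5) [+-+] → (0.0396664, 0.225, 0)–(-0.1299, 0.225, 0)  len=0.1696
  (v4,v5,v2) [++-] → (-0.1299, 0.225, 2.603)–(0.0396664, 0.225, 2.69065)  len=0.1909
  (v5,v0,v6) [+-+] → (-0.1299, 0.225, 0)–(-0.61817, 0.225, 0)  len=0.4883
  (v5,v6,v2) [++-] → (-0.61817, 0.225, 1.48909)–(-0.1299, 0.225, 2.603)  len=1.2162
  (v6,v0,v7) [+--] → (-0.61817, 0.225, 0)–(-1.1182, 0.225, 0)  len=0.5000
  (v6,v7,v2) [+--] → (-1.1182, 0.225, 0)–(-0.61817, 0.225, 1.48909)  len=1.5708

Chained into 1 loop(s):
  loop 1: 10 segments, perimeter = 8.1101
Total perimeter = 8.110

loops=1 perimeter=8.110


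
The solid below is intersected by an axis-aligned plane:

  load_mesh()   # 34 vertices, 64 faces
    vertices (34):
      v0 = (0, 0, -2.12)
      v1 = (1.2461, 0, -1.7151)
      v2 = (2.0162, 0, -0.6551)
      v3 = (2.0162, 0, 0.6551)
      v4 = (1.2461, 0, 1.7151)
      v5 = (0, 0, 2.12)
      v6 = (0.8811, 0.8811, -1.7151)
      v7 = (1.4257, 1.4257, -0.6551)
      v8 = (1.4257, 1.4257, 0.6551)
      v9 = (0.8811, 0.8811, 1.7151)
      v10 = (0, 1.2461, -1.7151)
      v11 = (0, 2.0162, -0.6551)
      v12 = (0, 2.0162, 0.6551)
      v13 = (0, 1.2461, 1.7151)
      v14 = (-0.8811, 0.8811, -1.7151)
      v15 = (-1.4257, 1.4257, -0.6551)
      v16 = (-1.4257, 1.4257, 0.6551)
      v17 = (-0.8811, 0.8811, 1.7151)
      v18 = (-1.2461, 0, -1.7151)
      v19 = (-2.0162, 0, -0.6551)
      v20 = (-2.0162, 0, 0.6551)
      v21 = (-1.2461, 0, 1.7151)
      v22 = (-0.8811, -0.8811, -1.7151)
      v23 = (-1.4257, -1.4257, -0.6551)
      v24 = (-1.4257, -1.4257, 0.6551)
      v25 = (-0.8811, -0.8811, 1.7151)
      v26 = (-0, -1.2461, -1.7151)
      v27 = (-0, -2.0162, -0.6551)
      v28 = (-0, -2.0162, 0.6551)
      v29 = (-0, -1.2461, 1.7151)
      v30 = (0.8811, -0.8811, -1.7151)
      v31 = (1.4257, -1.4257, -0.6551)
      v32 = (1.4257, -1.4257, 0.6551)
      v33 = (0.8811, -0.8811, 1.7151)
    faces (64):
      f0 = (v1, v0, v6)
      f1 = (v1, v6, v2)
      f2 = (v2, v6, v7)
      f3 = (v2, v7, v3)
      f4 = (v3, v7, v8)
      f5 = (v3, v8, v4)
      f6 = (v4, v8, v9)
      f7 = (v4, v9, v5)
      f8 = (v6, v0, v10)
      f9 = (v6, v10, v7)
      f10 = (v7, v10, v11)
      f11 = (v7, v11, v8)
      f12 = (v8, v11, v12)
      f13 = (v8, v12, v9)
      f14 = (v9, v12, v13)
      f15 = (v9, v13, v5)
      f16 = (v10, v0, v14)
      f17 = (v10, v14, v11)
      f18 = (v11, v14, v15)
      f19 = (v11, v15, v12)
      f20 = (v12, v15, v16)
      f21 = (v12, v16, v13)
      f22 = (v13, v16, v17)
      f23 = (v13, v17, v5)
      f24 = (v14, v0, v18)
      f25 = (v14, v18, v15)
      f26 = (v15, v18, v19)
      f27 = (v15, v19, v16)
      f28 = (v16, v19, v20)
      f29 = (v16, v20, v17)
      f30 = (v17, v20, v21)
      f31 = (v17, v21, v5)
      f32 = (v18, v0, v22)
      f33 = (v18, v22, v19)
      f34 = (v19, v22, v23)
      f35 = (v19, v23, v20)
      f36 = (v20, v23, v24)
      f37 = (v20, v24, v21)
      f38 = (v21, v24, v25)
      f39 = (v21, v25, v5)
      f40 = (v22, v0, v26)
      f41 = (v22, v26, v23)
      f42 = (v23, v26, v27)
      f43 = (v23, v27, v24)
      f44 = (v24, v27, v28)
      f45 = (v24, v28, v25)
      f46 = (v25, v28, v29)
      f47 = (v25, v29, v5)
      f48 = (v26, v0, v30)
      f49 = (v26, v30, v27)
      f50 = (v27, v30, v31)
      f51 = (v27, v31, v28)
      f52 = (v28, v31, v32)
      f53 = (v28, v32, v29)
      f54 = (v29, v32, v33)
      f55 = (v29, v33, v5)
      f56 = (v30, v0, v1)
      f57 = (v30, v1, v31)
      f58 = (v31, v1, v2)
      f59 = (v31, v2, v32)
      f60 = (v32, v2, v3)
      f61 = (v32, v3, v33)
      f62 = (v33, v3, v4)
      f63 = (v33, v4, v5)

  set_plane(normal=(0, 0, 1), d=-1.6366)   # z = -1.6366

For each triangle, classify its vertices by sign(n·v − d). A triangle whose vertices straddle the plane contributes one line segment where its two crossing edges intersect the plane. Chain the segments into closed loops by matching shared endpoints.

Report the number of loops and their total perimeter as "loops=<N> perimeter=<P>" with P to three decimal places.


Straddling triangles (16 of 64):
  (v1,v6,v2) [--+] → (0.965162, 0.815849, -1.6366)–(1.30313, 0, -1.6366)  len=0.8831
  (v2,v6,v7) [+-+] → (0.965162, 0.815849, -1.6366)–(0.921431, 0.921431, -1.6366)  len=0.1143
  (v6,v10,v7) [--+] → (0.105583, 1.2594, -1.6366)–(0.921431, 0.921431, -1.6366)  len=0.8831
  (v7,v10,v11) [+-+] → (0.105582, 1.2594, -1.6366)–(0, 1.30313, -1.6366)  len=0.1143
  (v10,v14,v11) [--+] → (-0.815849, 0.965162, -1.6366)–(0, 1.30313, -1.6366)  len=0.8831
  (v11,v14,v15) [+-+] → (-0.815849, 0.965162, -1.6366)–(-0.921431, 0.921431, -1.6366)  len=0.1143
  (v14,v18,v15) [--+] → (-1.2594, 0.105583, -1.6366)–(-0.921431, 0.921431, -1.6366)  len=0.8831
  (v15,v18,v19) [+-+] → (-1.2594, 0.105582, -1.6366)–(-1.30313, 0, -1.6366)  len=0.1143
  (v18,v22,v19) [--+] → (-0.965162, -0.815849, -1.6366)–(-1.30313, 0, -1.6366)  len=0.8831
  (v19,v22,v23) [+-+] → (-0.965162, -0.815849, -1.6366)–(-0.921431, -0.921431, -1.6366)  len=0.1143
  (v22,v26,v23) [--+] → (-0.105583, -1.2594, -1.6366)–(-0.921431, -0.921431, -1.6366)  len=0.8831
  (v23,v26,v27) [+-+] → (-0.105582, -1.2594, -1.6366)–(0, -1.30313, -1.6366)  len=0.1143
  (v26,v30,v27) [--+] → (0.815849, -0.965162, -1.6366)–(0, -1.30313, -1.6366)  len=0.8831
  (v27,v30,v31) [+-+] → (0.815849, -0.965162, -1.6366)–(0.921431, -0.921431, -1.6366)  len=0.1143
  (v30,v1,v31) [--+] → (1.2594, -0.105583, -1.6366)–(0.921431, -0.921431, -1.6366)  len=0.8831
  (v31,v1,v2) [+-+] → (1.2594, -0.105582, -1.6366)–(1.30313, 0, -1.6366)  len=0.1143

Chained into 1 loop(s):
  loop 1: 16 segments, perimeter = 7.9789
Total perimeter = 7.979

loops=1 perimeter=7.979


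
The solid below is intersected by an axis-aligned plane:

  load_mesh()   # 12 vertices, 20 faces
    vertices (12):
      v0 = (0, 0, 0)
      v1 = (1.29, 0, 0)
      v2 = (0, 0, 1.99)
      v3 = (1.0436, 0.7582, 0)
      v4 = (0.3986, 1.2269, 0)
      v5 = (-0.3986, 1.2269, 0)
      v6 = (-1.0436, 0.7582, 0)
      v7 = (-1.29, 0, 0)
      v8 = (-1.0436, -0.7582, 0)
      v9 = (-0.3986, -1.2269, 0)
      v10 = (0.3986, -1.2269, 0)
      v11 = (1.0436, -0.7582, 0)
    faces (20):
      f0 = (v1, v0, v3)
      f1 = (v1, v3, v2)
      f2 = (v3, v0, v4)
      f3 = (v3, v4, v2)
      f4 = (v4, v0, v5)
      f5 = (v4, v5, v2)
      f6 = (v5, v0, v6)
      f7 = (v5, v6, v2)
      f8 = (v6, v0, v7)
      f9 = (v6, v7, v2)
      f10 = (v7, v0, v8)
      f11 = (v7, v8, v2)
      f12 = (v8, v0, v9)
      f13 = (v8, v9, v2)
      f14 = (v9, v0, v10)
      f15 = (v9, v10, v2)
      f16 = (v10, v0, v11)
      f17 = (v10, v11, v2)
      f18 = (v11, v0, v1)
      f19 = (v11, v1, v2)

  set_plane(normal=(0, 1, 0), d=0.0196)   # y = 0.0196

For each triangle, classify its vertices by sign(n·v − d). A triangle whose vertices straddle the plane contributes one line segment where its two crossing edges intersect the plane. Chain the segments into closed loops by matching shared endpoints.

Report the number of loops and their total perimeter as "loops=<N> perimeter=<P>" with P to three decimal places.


loops=1 perimeter=7.257

Straddling triangles (10 of 20):
  (v1,v0,v3) [--+] → (0.0269778, 0.0196, 0)–(1.28363, 0.0196, 0)  len=1.2567
  (v1,v3,v2) [-+-] → (1.28363, 0.0196, 0)–(0.0269778, 0.0196, 1.93856)  len=2.3102
  (v3,v0,v4) [+-+] → (0.0269778, 0.0196, 0)–(0.00636772, 0.0196, 0)  len=0.0206
  (v3,v4,v2) [++-] → (0.00636772, 0.0196, 1.95821)–(0.0269778, 0.0196, 1.93856)  len=0.0285
  (v4,v0,v5) [+-+] → (0.00636772, 0.0196, 0)–(-0.00636772, 0.0196, 0)  len=0.0127
  (v4,v5,v2) [++-] → (-0.00636772, 0.0196, 1.95821)–(0.00636772, 0.0196, 1.95821)  len=0.0127
  (v5,v0,v6) [+-+] → (-0.00636772, 0.0196, 0)–(-0.0269778, 0.0196, 0)  len=0.0206
  (v5,v6,v2) [++-] → (-0.0269778, 0.0196, 1.93856)–(-0.00636772, 0.0196, 1.95821)  len=0.0285
  (v6,v0,v7) [+--] → (-0.0269778, 0.0196, 0)–(-1.28363, 0.0196, 0)  len=1.2567
  (v6,v7,v2) [+--] → (-1.28363, 0.0196, 0)–(-0.0269778, 0.0196, 1.93856)  len=2.3102

Chained into 1 loop(s):
  loop 1: 10 segments, perimeter = 7.2574
Total perimeter = 7.257


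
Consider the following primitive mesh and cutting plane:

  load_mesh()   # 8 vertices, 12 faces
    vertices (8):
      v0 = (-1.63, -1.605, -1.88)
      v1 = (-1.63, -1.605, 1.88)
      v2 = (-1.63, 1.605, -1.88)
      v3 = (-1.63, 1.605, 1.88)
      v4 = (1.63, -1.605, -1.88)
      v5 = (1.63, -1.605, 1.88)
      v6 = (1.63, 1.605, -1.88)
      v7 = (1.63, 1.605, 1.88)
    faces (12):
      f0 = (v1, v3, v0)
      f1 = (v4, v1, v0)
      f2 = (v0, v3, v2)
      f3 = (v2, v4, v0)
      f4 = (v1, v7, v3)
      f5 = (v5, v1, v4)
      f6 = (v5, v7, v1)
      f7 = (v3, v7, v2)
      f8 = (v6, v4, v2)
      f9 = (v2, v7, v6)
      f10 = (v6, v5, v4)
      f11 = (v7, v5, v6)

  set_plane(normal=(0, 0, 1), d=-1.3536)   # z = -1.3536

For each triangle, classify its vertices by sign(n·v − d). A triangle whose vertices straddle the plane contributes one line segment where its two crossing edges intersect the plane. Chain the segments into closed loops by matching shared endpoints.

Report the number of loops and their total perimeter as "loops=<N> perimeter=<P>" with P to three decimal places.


Straddling triangles (8 of 12):
  (v1,v3,v0) [++-] → (-1.63, -1.1556, -1.3536)–(-1.63, -1.605, -1.3536)  len=0.4494
  (v4,v1,v0) [-+-] → (1.1736, -1.605, -1.3536)–(-1.63, -1.605, -1.3536)  len=2.8036
  (v0,v3,v2) [-+-] → (-1.63, -1.1556, -1.3536)–(-1.63, 1.605, -1.3536)  len=2.7606
  (v5,v1,v4) [++-] → (1.1736, -1.605, -1.3536)–(1.63, -1.605, -1.3536)  len=0.4564
  (v3,v7,v2) [++-] → (-1.1736, 1.605, -1.3536)–(-1.63, 1.605, -1.3536)  len=0.4564
  (v2,v7,v6) [-+-] → (-1.1736, 1.605, -1.3536)–(1.63, 1.605, -1.3536)  len=2.8036
  (v6,v5,v4) [-+-] → (1.63, 1.1556, -1.3536)–(1.63, -1.605, -1.3536)  len=2.7606
  (v7,v5,v6) [++-] → (1.63, 1.1556, -1.3536)–(1.63, 1.605, -1.3536)  len=0.4494

Chained into 1 loop(s):
  loop 1: 8 segments, perimeter = 12.9400
Total perimeter = 12.940

loops=1 perimeter=12.940


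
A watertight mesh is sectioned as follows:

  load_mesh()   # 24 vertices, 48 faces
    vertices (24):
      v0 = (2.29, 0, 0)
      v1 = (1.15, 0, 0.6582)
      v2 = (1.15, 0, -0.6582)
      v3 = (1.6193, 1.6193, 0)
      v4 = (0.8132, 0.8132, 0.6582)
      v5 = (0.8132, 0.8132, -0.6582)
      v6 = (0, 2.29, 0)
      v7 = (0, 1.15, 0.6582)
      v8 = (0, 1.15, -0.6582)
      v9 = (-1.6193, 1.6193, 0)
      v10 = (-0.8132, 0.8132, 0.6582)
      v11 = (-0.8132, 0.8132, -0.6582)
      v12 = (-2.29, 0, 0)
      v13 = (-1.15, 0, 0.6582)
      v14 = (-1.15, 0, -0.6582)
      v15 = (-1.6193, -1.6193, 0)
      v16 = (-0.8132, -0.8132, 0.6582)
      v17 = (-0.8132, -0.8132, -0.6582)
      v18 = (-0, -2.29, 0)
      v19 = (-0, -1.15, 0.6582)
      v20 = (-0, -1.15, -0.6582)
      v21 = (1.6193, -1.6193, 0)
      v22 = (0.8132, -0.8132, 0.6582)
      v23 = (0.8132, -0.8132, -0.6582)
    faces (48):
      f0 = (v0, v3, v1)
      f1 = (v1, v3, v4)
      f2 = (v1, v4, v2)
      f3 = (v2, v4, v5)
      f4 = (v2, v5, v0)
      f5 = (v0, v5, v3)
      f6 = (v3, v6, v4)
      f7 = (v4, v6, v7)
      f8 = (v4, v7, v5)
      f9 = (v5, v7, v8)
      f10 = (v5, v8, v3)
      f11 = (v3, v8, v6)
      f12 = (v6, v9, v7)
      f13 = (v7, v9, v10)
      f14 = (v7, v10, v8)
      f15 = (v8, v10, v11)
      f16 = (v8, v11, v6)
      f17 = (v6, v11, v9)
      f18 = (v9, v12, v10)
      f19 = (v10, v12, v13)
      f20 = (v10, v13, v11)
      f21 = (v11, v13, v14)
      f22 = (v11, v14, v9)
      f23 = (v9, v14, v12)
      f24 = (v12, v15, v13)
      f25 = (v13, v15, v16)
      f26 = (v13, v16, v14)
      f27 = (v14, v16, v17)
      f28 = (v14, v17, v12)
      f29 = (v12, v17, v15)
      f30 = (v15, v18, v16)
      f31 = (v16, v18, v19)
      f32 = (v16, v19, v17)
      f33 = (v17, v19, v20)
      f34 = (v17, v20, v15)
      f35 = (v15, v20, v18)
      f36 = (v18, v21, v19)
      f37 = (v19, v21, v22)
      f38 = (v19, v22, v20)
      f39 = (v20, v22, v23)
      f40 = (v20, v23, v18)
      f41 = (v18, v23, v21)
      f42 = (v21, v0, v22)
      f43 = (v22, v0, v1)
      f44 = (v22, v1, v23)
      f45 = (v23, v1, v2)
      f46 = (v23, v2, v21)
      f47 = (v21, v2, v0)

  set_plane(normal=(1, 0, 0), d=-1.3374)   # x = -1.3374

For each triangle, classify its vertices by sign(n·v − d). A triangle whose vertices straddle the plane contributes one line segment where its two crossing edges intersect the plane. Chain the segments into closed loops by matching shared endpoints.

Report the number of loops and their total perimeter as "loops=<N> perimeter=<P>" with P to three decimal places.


loops=1 perimeter=7.342

Straddling triangles (14 of 48):
  (v6,v9,v7) [+-+] → (-1.3374, 1.73606, 0)–(-1.3374, 1.5376, 0.114584)  len=0.2292
  (v7,v9,v10) [+-+] → (-1.3374, 1.5376, 0.114584)–(-1.3374, 1.3374, 0.230178)  len=0.2312
  (v6,v11,v9) [++-] → (-1.3374, 1.3374, -0.230178)–(-1.3374, 1.73606, 0)  len=0.4603
  (v9,v12,v10) [--+] → (-1.3374, 0.524549, 0.424568)–(-1.3374, 1.3374, 0.230178)  len=0.8358
  (v10,v12,v13) [+-+] → (-1.3374, 0.524549, 0.424568)–(-1.3374, 0, 0.550001)  len=0.5393
  (v11,v14,v9) [++-] → (-1.3374, 0.646616, -0.395369)–(-1.3374, 1.3374, -0.230178)  len=0.7103
  (v9,v14,v12) [-+-] → (-1.3374, 0.646616, -0.395369)–(-1.3374, 0, -0.550001)  len=0.6648
  (v12,v15,v13) [--+] → (-1.3374, -0.646616, 0.395369)–(-1.3374, 0, 0.550001)  len=0.6648
  (v13,v15,v16) [+-+] → (-1.3374, -0.646616, 0.395369)–(-1.3374, -1.3374, 0.230178)  len=0.7103
  (v14,v17,v12) [++-] → (-1.3374, -0.524549, -0.424568)–(-1.3374, 0, -0.550001)  len=0.5393
  (v12,v17,v15) [-+-] → (-1.3374, -0.524549, -0.424568)–(-1.3374, -1.3374, -0.230178)  len=0.8358
  (v15,v18,v16) [-++] → (-1.3374, -1.73606, 0)–(-1.3374, -1.3374, 0.230178)  len=0.4603
  (v17,v20,v15) [++-] → (-1.3374, -1.5376, -0.114584)–(-1.3374, -1.3374, -0.230178)  len=0.2312
  (v15,v20,v18) [-++] → (-1.3374, -1.5376, -0.114584)–(-1.3374, -1.73606, 0)  len=0.2292

Chained into 1 loop(s):
  loop 1: 14 segments, perimeter = 7.3418
Total perimeter = 7.342
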